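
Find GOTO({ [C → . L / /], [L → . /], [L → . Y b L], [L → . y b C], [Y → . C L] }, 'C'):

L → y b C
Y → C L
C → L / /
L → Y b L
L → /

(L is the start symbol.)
GOTO(I, 'C') = CLOSURE({ [A → αX.β] : [A → α.Xβ] ∈ I, X = 'C' })

Items with dot before 'C', with the dot advanced:
  [Y → . C L] → [Y → C . L]
Closure of the advanced items:
  [Y → C . L] has the dot before L: add [L → . y b C], [L → . Y b L], [L → . /]
  [L → . Y b L] has the dot before Y: add [Y → . C L]
  [Y → . C L] has the dot before C: add [C → . L / /]

GOTO = { [C → . L / /], [L → . /], [L → . Y b L], [L → . y b C], [Y → . C L], [Y → C . L] }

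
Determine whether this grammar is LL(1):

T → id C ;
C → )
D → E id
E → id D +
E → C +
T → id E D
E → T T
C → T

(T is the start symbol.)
Relevant sets:
  FIRST(T) = { 'id' }
  FIRST(C) = { ')', 'id' }

For T:
  PREDICT(T → id C ';') = { 'id' }
  PREDICT(T → id E D) = { 'id' }
For C:
  PREDICT(C → ')') = { ')' }
  PREDICT(C → T) = { 'id' }
For E:
  PREDICT(E → id D '+') = { 'id' }
  PREDICT(E → C '+') = { ')', 'id' }
  PREDICT(E → T T) = { 'id' }
D has a single production, so nothing to check there.

Conflict found: Predict set conflict for T: { 'id' }
The grammar is NOT LL(1).

Answer: No. Predict set conflict for T: { 'id' }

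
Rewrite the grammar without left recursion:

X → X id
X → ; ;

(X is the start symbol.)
X is directly left-recursive. The standard transformation for
  A → A α₁ | ... | A α_m | β₁ | ... | β_n
is
  A  → β₁ A' | ... | β_n A'
  A' → α₁ A' | ... | α_m A' | ε

X → ; ; becomes X → ; ; X'
X → X id becomes X' → id X'
Add X' → ε

Resulting grammar:
X → ; ; X'
X' → id X'
X' → ε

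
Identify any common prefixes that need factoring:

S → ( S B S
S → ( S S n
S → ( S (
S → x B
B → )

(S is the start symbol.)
Left-factoring is needed when two productions for the same non-terminal
share a common prefix on the right-hand side.

Productions for S:
  S → ( S B S
  S → ( S S n
  S → ( S (
  S → x B

Found common prefix '( S' in productions for S

Answer: Yes, S has productions with common prefix '( S'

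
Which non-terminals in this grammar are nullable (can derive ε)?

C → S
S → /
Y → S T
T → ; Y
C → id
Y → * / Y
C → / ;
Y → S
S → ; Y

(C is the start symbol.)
There are no ε-productions, so no non-terminal can derive ε.
No non-terminals are nullable.

Answer: None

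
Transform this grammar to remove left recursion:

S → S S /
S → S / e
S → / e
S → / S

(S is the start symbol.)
S → / e S'
S → / S S'
S' → S / S'
S' → / e S'
S' → ε

S is directly left-recursive. The standard transformation for
  A → A α₁ | ... | A α_m | β₁ | ... | β_n
is
  A  → β₁ A' | ... | β_n A'
  A' → α₁ A' | ... | α_m A' | ε

S → / e becomes S → / e S'
S → / S becomes S → / S S'
S → S S / becomes S' → S / S'
S → S / e becomes S' → / e S'
Add S' → ε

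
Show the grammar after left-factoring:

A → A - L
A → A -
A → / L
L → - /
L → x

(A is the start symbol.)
Left-factoring transforms A → αβ₁ | αβ₂ into A → αA' and A' → β₁ | β₂
(α is the longest common prefix among the alternatives). Repeat until
no nonterminal has two alternatives with a common prefix.

Round 1: A has alternatives sharing prefix 'A -'. Introduce A': A → A - A'
  Add: A' → L
  Add: A' → ε

No remaining common prefixes — done.

Resulting grammar:
A → A - A'
A' → L
A' → ε
A → / L
L → - /
L → x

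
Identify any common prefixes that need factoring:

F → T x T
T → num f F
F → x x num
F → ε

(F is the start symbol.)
Left-factoring is needed when two productions for the same non-terminal
share a common prefix on the right-hand side.

Productions for F:
  F → T x T
  F → x x num
  F → ε

No common prefixes found.

Answer: No, left-factoring is not needed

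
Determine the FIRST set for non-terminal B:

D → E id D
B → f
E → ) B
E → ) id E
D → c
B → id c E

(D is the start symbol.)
To compute FIRST(B), examine every production with B on the left-hand side, reading each right-hand side left to right until a non-nullable symbol is reached.

From B → f:
  - f is a terminal: add 'f' and stop
From B → id c E:
  - id is a terminal: add 'id' and stop

Collecting: FIRST(B) = { 'f', 'id' }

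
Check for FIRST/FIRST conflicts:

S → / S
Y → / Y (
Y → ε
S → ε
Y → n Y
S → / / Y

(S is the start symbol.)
Productions for S:
  S → / S: FIRST = { '/' }
  S → ε: FIRST = { ε }
  S → / / Y: FIRST = { '/' }
Productions for Y:
  Y → / Y (: FIRST = { '/' }
  Y → ε: FIRST = { ε }
  Y → n Y: FIRST = { 'n' }

Conflict for S: S → / S and S → / / Y
  Overlap: { '/' }

Answer: Yes. S → '/' S / S → '/' '/' Y on { '/' }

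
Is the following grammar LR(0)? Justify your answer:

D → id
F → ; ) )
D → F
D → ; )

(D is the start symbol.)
Augment with D' → D and build the canonical LR(0) collection (I0 = CLOSURE({[D' → . D]}), then GOTO on every symbol after a dot until no new states appear). It has 7 states:
  I0: { [D → . ; )], [D → . F], [D → . id], [D' → . D], [F → . ; ) )] }  — shift
  I1: { [D → ; . )], [F → ; . ) )] }  — shift
  I2: { [D' → D .] }  — accept
  I3: { [D → F .] }  — reduce
  I4: { [D → id .] }  — reduce
  I5: { [D → ; ) .], [F → ; ) . )] }  — shift, reduce
  I6: { [F → ; ) ) .] }  — reduce

Conflict in state I5:
  Shift-reduce conflict between [D → ; ) .] and [F → ; ) . )]
So the grammar is NOT LR(0).

Answer: No. Shift-reduce conflict between [D → ; ) .] and [F → ; ) . )]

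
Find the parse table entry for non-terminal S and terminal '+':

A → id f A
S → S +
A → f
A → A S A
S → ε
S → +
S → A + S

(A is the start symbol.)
S → S +, S → ε, S → +

To find M[S, '+'], we find productions for S where '+' is in the predict set (PREDICT(N → α) = (FIRST(α) \ {ε}) ∪ (FOLLOW(N) if α ⇒* ε)).

Relevant sets:
  FIRST(S) = { '+', 'f', 'id', ε }
  FIRST(A) = { 'f', 'id' }
  FOLLOW(S) = { '+', 'f', 'id' }

S → S +: PREDICT = { '+', 'f', 'id' }
  '+' is in predict set, so this production goes in M[S, '+']
S → ε: PREDICT = { '+', 'f', 'id' }
  '+' is in predict set, so this production goes in M[S, '+']
S → +: PREDICT = { '+' }
  '+' is in predict set, so this production goes in M[S, '+']
S → A + S: PREDICT = { 'f', 'id' }

M[S, '+'] = S → S +, S → ε, S → +  (a multiply-defined cell — the grammar is not LL(1))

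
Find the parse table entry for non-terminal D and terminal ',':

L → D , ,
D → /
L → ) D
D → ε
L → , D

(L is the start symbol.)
D → ε

To find M[D, ','], we find productions for D where ',' is in the predict set (PREDICT(N → α) = (FIRST(α) \ {ε}) ∪ (FOLLOW(N) if α ⇒* ε)).

Relevant sets:
  FOLLOW(D) = { $, ',' }

D → /: PREDICT = { '/' }
D → ε: PREDICT = { $, ',' }
  ',' is in predict set, so this production goes in M[D, ',']

M[D, ','] = D → ε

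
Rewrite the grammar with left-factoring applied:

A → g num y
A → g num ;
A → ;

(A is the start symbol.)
Left-factoring transforms A → αβ₁ | αβ₂ into A → αA' and A' → β₁ | β₂
(α is the longest common prefix among the alternatives). Repeat until
no nonterminal has two alternatives with a common prefix.

Round 1: A has alternatives sharing prefix 'g num'. Introduce A': A → g num A'
  Add: A' → y
  Add: A' → ;

No remaining common prefixes — done.

Resulting grammar:
A → g num A'
A' → y
A' → ;
A → ;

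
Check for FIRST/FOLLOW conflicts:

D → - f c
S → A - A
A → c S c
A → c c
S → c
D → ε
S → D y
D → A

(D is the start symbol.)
A FIRST/FOLLOW conflict occurs when a non-terminal N has a nullable alternative N → β (β ⇒* ε) and another alternative N → α with FIRST(α) ∩ FOLLOW(N) ≠ ∅: on such a lookahead the parser cannot decide between expanding α and letting N vanish via β.

Nullable non-terminals: D.
FIRST sets used below: FIRST(A) = { 'c' }

D: nullable alternative(s) D → ε; FOLLOW(D) = { $, 'y' }
  D → - f c: FIRST \ {ε} = { '-' } — disjoint from FOLLOW(D)
  D → ε: FIRST \ {ε} = { } — this is the only nullable alternative, skip
  D → A: FIRST \ {ε} = { 'c' } — disjoint from FOLLOW(D)

A, S have no nullable alternative, so no FIRST/FOLLOW check is needed there.

No FIRST/FOLLOW conflicts found.

Answer: No FIRST/FOLLOW conflicts.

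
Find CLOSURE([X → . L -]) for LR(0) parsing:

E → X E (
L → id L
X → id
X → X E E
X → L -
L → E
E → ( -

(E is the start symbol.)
{ [E → . ( -], [E → . X E (], [L → . E], [L → . id L], [X → . L -], [X → . X E E], [X → . id] }

Start with: [X → . L -]
  [X → . L -] has the dot before L: add [L → . id L], [L → . E]
  [L → . E] has the dot before E: add [E → . X E (], [E → . ( -]
  [E → . X E (] has the dot before X: add [X → . id], [X → . X E E]
No further items can be added.

CLOSURE = { [E → . ( -], [E → . X E (], [L → . E], [L → . id L], [X → . L -], [X → . X E E], [X → . id] }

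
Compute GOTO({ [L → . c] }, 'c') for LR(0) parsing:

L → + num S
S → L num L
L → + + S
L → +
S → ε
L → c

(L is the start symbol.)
GOTO(I, 'c') = CLOSURE({ [A → αX.β] : [A → α.Xβ] ∈ I, X = 'c' })

Items with dot before 'c', with the dot advanced:
  [L → . c] → [L → c .]
Closure adds nothing (no advanced item has the dot before a non-terminal).

GOTO = { [L → c .] }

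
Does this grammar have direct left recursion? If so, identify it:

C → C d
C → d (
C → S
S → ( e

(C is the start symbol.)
Yes, C is left-recursive

Direct left recursion occurs when N → N α for some non-terminal N (the right-hand side begins with the left-hand side itself).

C → C d: LEFT RECURSIVE (starts with C)
C → d (: starts with d
C → S: starts with S
S → ( e: starts with '('

The grammar has direct left recursion on: C.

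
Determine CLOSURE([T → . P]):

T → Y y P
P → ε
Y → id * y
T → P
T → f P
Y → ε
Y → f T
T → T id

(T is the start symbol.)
To compute CLOSURE, for each item [A → α.Bβ] where B is a non-terminal, add [B → .γ] for all productions B → γ; repeat for the newly added items until nothing changes.

Start with: [T → . P]
  [T → . P] has the dot before P: add [P → .]
No further items can be added.

CLOSURE = { [P → .], [T → . P] }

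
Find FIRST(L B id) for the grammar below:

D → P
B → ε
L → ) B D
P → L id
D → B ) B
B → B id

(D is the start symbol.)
{ ')' }

FIRST sets of the non-terminals involved (from the grammar, by fixed-point iteration):
  FIRST(L) = { ')' }

To compute FIRST(L B id), process the symbols left to right:
Symbol L is a non-terminal. Add FIRST(L) \ {ε} = { ')' }
L is not nullable (ε ∉ FIRST(L)), so stop here.
FIRST(L B id) = { ')' }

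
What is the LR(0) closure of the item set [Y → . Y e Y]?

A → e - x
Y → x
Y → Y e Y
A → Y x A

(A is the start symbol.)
{ [Y → . Y e Y], [Y → . x] }

Start with: [Y → . Y e Y]
  [Y → . Y e Y] has the dot before Y: add [Y → . x]
No further items can be added.

CLOSURE = { [Y → . Y e Y], [Y → . x] }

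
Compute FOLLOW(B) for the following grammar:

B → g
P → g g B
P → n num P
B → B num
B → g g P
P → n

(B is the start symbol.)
{ $, 'num' }

B is the start symbol, so $ ∈ FOLLOW(B).
In P → g g B: B is at the end, add FOLLOW(P)
In B → B num: B is followed by num, add FIRST(num) \ {ε} = { 'num' }

The FOLLOW sets referred to above (computed the same way, to a fixed point):
  FOLLOW(P) = { $, 'num' }

Taking the union: FOLLOW(B) = { $, 'num' }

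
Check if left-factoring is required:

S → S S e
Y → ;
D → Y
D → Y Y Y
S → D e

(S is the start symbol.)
Yes, D has productions with common prefix 'Y'

Left-factoring is needed when two productions for the same non-terminal
share a common prefix on the right-hand side.

Productions for S:
  S → S S e
  S → D e
Productions for D:
  D → Y
  D → Y Y Y

Found common prefix 'Y' in productions for D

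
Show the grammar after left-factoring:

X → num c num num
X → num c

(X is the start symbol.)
Left-factoring transforms A → αβ₁ | αβ₂ into A → αA' and A' → β₁ | β₂
(α is the longest common prefix among the alternatives). Repeat until
no nonterminal has two alternatives with a common prefix.

Round 1: X has alternatives sharing prefix 'num c'. Introduce X': X → num c X'
  Add: X' → num num
  Add: X' → ε

No remaining common prefixes — done.

Resulting grammar:
X → num c X'
X' → num num
X' → ε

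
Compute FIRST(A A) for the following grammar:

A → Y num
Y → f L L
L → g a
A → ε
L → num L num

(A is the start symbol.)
{ 'f', ε }

FIRST sets of the non-terminals involved (from the grammar, by fixed-point iteration):
  FIRST(A) = { 'f', ε }

To compute FIRST(A A), process the symbols left to right:
Symbol A is a non-terminal. Add FIRST(A) \ {ε} = { 'f' }
A is nullable (ε ∈ FIRST(A)), continue to the next symbol.
Symbol A is a non-terminal. Add FIRST(A) \ {ε} = { 'f' }
A is nullable (ε ∈ FIRST(A)), continue to the next symbol.
All symbols are nullable, so ε is in the result.
FIRST(A A) = { 'f', ε }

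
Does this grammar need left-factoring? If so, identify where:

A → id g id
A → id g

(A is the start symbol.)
Yes, A has productions with common prefix 'id g'

Left-factoring is needed when two productions for the same non-terminal
share a common prefix on the right-hand side.

Productions for A:
  A → id g id
  A → id g

Found common prefix 'id g' in productions for A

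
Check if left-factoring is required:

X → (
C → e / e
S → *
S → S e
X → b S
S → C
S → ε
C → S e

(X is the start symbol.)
No, left-factoring is not needed

Left-factoring is needed when two productions for the same non-terminal
share a common prefix on the right-hand side.

Productions for X:
  X → (
  X → b S
Productions for C:
  C → e / e
  C → S e
Productions for S:
  S → *
  S → S e
  S → C
  S → ε

No common prefixes found.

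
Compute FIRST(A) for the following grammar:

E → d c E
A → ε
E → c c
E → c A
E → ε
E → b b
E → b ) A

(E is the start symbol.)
From A → ε:
  - ε-production, so ε ∈ FIRST(A)

Collecting: FIRST(A) = { ε }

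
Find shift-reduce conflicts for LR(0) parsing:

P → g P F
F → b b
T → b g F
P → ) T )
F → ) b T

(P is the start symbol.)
A shift-reduce conflict occurs when an LR(0) state has both:
  - a complete (reduce) item [A → α .] (dot at the end), and
  - a shift item [B → β . c γ] (dot before a terminal).

Augment with P' → P and build the canonical LR(0) collection (I0 = CLOSURE({[P' → . P]}), then GOTO on every symbol after a dot until no new states appear). It has 16 states:
  I0: { [P → . ) T )], [P → . g P F], [P' → . P] }  — shift
  I1: { [P → ) . T )], [T → . b g F] }  — shift
  I2: { [P' → P .] }  — accept
  I3: { [P → . ) T )], [P → . g P F], [P → g . P F] }  — shift
  I4: { [F → . ) b T], [F → . b b], [P → g P . F] }  — shift
  I5: { [F → ) . b T] }  — shift
  I6: { [P → g P F .] }  — reduce
  I7: { [F → b . b] }  — shift
  I8: { [F → b b .] }  — reduce
  I9: { [F → ) b . T], [T → . b g F] }  — shift
  I10: { [F → ) b T .] }  — reduce
  I11: { [T → b . g F] }  — shift
  I12: { [F → . ) b T], [F → . b b], [T → b g . F] }  — shift
  I13: { [T → b g F .] }  — reduce
  I14: { [P → ) T . )] }  — shift
  I15: { [P → ) T ) .] }  — reduce

No state contains both a complete item and a shift item.

Answer: No shift-reduce conflicts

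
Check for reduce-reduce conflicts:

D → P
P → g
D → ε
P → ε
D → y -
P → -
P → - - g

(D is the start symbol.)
A reduce-reduce conflict occurs when an LR(0) state has two complete items [A → α .] and [B → β .] — both call for a reduction, and with no lookahead the parser cannot choose between them.

Augment with D' → D and build the canonical LR(0) collection (I0 = CLOSURE({[D' → . D]}), then GOTO on every symbol after a dot until no new states appear). It has 9 states:
  I0: { [D → . P], [D → . y -], [D → .], [D' → . D], [P → . - - g], [P → . -], [P → . g], [P → .] }  — shift, 2 reduces
  I1: { [P → - . - g], [P → - .] }  — shift, reduce
  I2: { [D' → D .] }  — accept
  I3: { [D → P .] }  — reduce
  I4: { [P → g .] }  — reduce
  I5: { [D → y . -] }  — shift
  I6: { [D → y - .] }  — reduce
  I7: { [P → - - . g] }  — shift
  I8: { [P → - - g .] }  — reduce

I0 contains complete items [D → .], [P → .] — reduce-reduce conflict.

Answer: Yes — I0: [D → .] vs [P → .]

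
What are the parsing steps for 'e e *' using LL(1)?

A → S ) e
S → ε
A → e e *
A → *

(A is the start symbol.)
Stack is shown with the top on the left.

Stack    Input    Action
------------------------
A $      e e * $  output A → e e *
e e * $  e e * $  match 'e'
e * $    e * $    match 'e'
* $      * $      match '*'
$        $        accept

The string is accepted.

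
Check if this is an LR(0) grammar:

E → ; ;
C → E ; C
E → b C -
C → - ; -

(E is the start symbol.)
Yes, the grammar is LR(0)

A grammar is LR(0) if no state in the canonical LR(0) collection has:
  - both a shift item (dot before a terminal) and a complete item (shift-reduce conflict), or
  - two or more complete items (reduce-reduce conflict; the accept item [E' → E .] counts as a complete item here).

Augment with E' → E and build the canonical LR(0) collection (I0 = CLOSURE({[E' → . E]}), then GOTO on every symbol after a dot until no new states appear). It has 13 states:
  I0: { [E → . ; ;], [E → . b C -], [E' → . E] }  — shift
  I1: { [E → ; . ;] }  — shift
  I2: { [E' → E .] }  — accept
  I3: { [C → . - ; -], [C → . E ; C], [E → . ; ;], [E → . b C -], [E → b . C -] }  — shift
  I4: { [C → - . ; -] }  — shift
  I5: { [E → b C . -] }  — shift
  I6: { [C → E . ; C] }  — shift
  I7: { [C → . - ; -], [C → . E ; C], [C → E ; . C], [E → . ; ;], [E → . b C -] }  — shift
  I8: { [C → E ; C .] }  — reduce
  I9: { [E → b C - .] }  — reduce
  I10: { [C → - ; . -] }  — shift
  I11: { [C → - ; - .] }  — reduce
  I12: { [E → ; ; .] }  — reduce

Every state is either a pure shift/goto state or contains exactly one complete item and nothing to shift — no conflicts. The grammar is LR(0).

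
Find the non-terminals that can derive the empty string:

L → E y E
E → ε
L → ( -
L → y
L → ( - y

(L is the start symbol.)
{ 'E' }

A non-terminal is nullable if it can derive ε (the empty string): either it has an ε-production, or it has a production whose right-hand side consists entirely of nullable non-terminals.

ε-productions: E → ε
So E is immediately nullable.
No further non-terminal can be added: every production for the remaining non-terminals contains a terminal or a non-nullable non-terminal.
Nullable = { 'E' }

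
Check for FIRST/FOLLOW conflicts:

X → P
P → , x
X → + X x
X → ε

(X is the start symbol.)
No FIRST/FOLLOW conflicts.

A FIRST/FOLLOW conflict occurs when a non-terminal N has a nullable alternative N → β (β ⇒* ε) and another alternative N → α with FIRST(α) ∩ FOLLOW(N) ≠ ∅: on such a lookahead the parser cannot decide between expanding α and letting N vanish via β.

Nullable non-terminals: X.
FIRST sets used below: FIRST(P) = { ',' }

X: nullable alternative(s) X → ε; FOLLOW(X) = { $, 'x' }
  X → P: FIRST \ {ε} = { ',' } — disjoint from FOLLOW(X)
  X → + X x: FIRST \ {ε} = { '+' } — disjoint from FOLLOW(X)
  X → ε: FIRST \ {ε} = { } — this is the only nullable alternative, skip

P has no nullable alternative, so no FIRST/FOLLOW check is needed there.

No FIRST/FOLLOW conflicts found.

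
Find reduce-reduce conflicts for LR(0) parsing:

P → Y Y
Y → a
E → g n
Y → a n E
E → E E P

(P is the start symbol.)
A reduce-reduce conflict occurs when an LR(0) state has two complete items [A → α .] and [B → β .] — both call for a reduction, and with no lookahead the parser cannot choose between them.

Augment with P' → P and build the canonical LR(0) collection (I0 = CLOSURE({[P' → . P]}), then GOTO on every symbol after a dot until no new states appear). It has 11 states:
  I0: { [P → . Y Y], [P' → . P], [Y → . a n E], [Y → . a] }  — shift
  I1: { [P' → P .] }  — accept
  I2: { [P → Y . Y], [Y → . a n E], [Y → . a] }  — shift
  I3: { [Y → a . n E], [Y → a .] }  — shift, reduce
  I4: { [E → . E E P], [E → . g n], [Y → a n . E] }  — shift
  I5: { [E → . E E P], [E → . g n], [E → E . E P], [Y → a n E .] }  — shift, reduce
  I6: { [E → g . n] }  — shift
  I7: { [E → g n .] }  — reduce
  I8: { [E → . E E P], [E → . g n], [E → E . E P], [E → E E . P], [P → . Y Y], [Y → . a n E], [Y → . a] }  — shift
  I9: { [E → E E P .] }  — reduce
  I10: { [P → Y Y .] }  — reduce

No state contains more than one complete item.

Answer: No reduce-reduce conflicts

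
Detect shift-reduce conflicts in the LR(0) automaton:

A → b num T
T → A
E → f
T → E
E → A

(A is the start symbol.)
Augment with A' → A and build the canonical LR(0) collection (I0 = CLOSURE({[A' → . A]}), then GOTO on every symbol after a dot until no new states appear). It has 8 states:
  I0: { [A → . b num T], [A' → . A] }  — shift
  I1: { [A' → A .] }  — accept
  I2: { [A → b . num T] }  — shift
  I3: { [A → . b num T], [A → b num . T], [E → . A], [E → . f], [T → . A], [T → . E] }  — shift
  I4: { [E → A .], [T → A .] }  — 2 reduces
  I5: { [T → E .] }  — reduce
  I6: { [A → b num T .] }  — reduce
  I7: { [E → f .] }  — reduce

No state contains both a complete item and a shift item.

Answer: No shift-reduce conflicts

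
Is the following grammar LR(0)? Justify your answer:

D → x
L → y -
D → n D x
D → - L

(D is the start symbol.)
Yes, the grammar is LR(0)

Augment with D' → D and build the canonical LR(0) collection (I0 = CLOSURE({[D' → . D]}), then GOTO on every symbol after a dot until no new states appear). It has 10 states:
  I0: { [D → . - L], [D → . n D x], [D → . x], [D' → . D] }  — shift
  I1: { [D → - . L], [L → . y -] }  — shift
  I2: { [D' → D .] }  — accept
  I3: { [D → . - L], [D → . n D x], [D → . x], [D → n . D x] }  — shift
  I4: { [D → x .] }  — reduce
  I5: { [D → n D . x] }  — shift
  I6: { [D → n D x .] }  — reduce
  I7: { [D → - L .] }  — reduce
  I8: { [L → y . -] }  — shift
  I9: { [L → y - .] }  — reduce

Every state is either a pure shift/goto state or contains exactly one complete item and nothing to shift — no conflicts. The grammar is LR(0).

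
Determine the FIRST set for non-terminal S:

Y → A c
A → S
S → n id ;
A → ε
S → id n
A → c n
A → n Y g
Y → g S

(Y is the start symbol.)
{ 'id', 'n' }

To compute FIRST(S), examine every production with S on the left-hand side, reading each right-hand side left to right until a non-nullable symbol is reached.

From S → n id ;:
  - n is a terminal: add 'n' and stop
From S → id n:
  - id is a terminal: add 'id' and stop

Collecting: FIRST(S) = { 'id', 'n' }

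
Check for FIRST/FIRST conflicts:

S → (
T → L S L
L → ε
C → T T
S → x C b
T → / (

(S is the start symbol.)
No FIRST/FIRST conflicts.

FIRST sets of the non-terminals at (or reachable through a nullable prefix from) the front of some alternative:
  FIRST(L) = { ε }
  FIRST(S) = { '(', 'x' }

Productions for S:
  S → (: FIRST = { '(' }
  S → x C b: FIRST = { 'x' }
Productions for T:
  T → L S L: FIRST = { '(', 'x' }
  T → / (: FIRST = { '/' }
L, C have only one production, so no FIRST/FIRST conflict is possible there.

All alternatives of each non-terminal have pairwise disjoint FIRST sets.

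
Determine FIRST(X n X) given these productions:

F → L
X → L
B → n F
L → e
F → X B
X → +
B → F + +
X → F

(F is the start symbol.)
FIRST sets of the non-terminals involved (from the grammar, by fixed-point iteration):
  FIRST(X) = { '+', 'e' }

To compute FIRST(X n X), process the symbols left to right:
Symbol X is a non-terminal. Add FIRST(X) \ {ε} = { '+', 'e' }
X is not nullable (ε ∉ FIRST(X)), so stop here.
FIRST(X n X) = { '+', 'e' }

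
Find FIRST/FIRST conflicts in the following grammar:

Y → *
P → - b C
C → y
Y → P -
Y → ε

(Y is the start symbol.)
No FIRST/FIRST conflicts.

FIRST sets of the non-terminals at (or reachable through a nullable prefix from) the front of some alternative:
  FIRST(P) = { '-' }

Productions for Y:
  Y → *: FIRST = { '*' }
  Y → P -: FIRST = { '-' }
  Y → ε: FIRST = { ε }
P, C have only one production, so no FIRST/FIRST conflict is possible there.

All alternatives of each non-terminal have pairwise disjoint FIRST sets.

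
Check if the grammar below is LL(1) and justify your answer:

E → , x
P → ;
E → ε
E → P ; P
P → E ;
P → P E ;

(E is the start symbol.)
A grammar is LL(1) if for each non-terminal N with multiple productions, the predict sets of those productions are pairwise disjoint, where PREDICT(N → α) = (FIRST(α) \ {ε}) ∪ (FOLLOW(N) if α ⇒* ε).

Relevant sets:
  FIRST(P) = { ',', ';' }
  FIRST(E) = { ',', ';', ε }
  FOLLOW(E) = { $, ';' }

For E:
  PREDICT(E → ',' x) = { ',' }
  PREDICT(E → ε) = { $, ';' }
  PREDICT(E → P ';' P) = { ',', ';' }
For P:
  PREDICT(P → ';') = { ';' }
  PREDICT(P → E ';') = { ',', ';' }
  PREDICT(P → P E ';') = { ',', ';' }

Conflict found: Predict set conflict for E: { ',' }
The grammar is NOT LL(1).

Answer: No. Predict set conflict for E: { ',' }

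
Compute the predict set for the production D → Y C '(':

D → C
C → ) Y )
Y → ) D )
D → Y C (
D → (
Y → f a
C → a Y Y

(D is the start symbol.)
PREDICT(D → Y C '(') = (FIRST(RHS) \ {ε}) ∪ (FOLLOW(D) if ε ∈ FIRST(RHS), i.e. RHS ⇒* ε)
FIRST(Y) = { ')', 'f' }
FIRST(Y C '(') = { ')', 'f' }
ε ∉ FIRST(Y C '('), so FOLLOW(D) is not added.
PREDICT(D → Y C '(') = { ')', 'f' }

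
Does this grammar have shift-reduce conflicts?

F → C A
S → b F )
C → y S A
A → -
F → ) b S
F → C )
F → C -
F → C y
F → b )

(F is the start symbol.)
Augment with F' → F and build the canonical LR(0) collection (I0 = CLOSURE({[F' → . F]}), then GOTO on every symbol after a dot until no new states appear). It has 19 states:
  I0: { [C → . y S A], [F → . ) b S], [F → . C )], [F → . C -], [F → . C A], [F → . C y], [F → . b )], [F' → . F] }  — shift
  I1: { [F → ) . b S] }  — shift
  I2: { [A → . -], [F → C . )], [F → C . -], [F → C . A], [F → C . y] }  — shift
  I3: { [F' → F .] }  — accept
  I4: { [F → b . )] }  — shift
  I5: { [C → y . S A], [S → . b F )] }  — shift
  I6: { [A → . -], [C → y S . A] }  — shift
  I7: { [C → . y S A], [F → . ) b S], [F → . C )], [F → . C -], [F → . C A], [F → . C y], [F → . b )], [S → b . F )] }  — shift
  I8: { [S → b F . )] }  — shift
  I9: { [S → b F ) .] }  — reduce
  I10: { [A → - .] }  — reduce
  I11: { [C → y S A .] }  — reduce
  I12: { [F → b ) .] }  — reduce
  I13: { [F → C ) .] }  — reduce
  I14: { [A → - .], [F → C - .] }  — 2 reduces
  I15: { [F → C A .] }  — reduce
  I16: { [F → C y .] }  — reduce
  I17: { [F → ) b . S], [S → . b F )] }  — shift
  I18: { [F → ) b S .] }  — reduce

No state contains both a complete item and a shift item.

Answer: No shift-reduce conflicts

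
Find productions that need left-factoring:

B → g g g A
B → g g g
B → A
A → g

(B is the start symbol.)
Left-factoring is needed when two productions for the same non-terminal
share a common prefix on the right-hand side.

Productions for B:
  B → g g g A
  B → g g g
  B → A

Found common prefix 'g g g' in productions for B

Answer: Yes, B has productions with common prefix 'g g g'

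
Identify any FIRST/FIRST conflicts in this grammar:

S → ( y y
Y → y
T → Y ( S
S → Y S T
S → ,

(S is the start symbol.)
No FIRST/FIRST conflicts.

A FIRST/FIRST conflict occurs when two productions N → α and N → β for the same non-terminal have FIRST(α) ∩ FIRST(β) ≠ ∅ (with ε ∈ FIRST of a nullable right-hand side, so two nullable alternatives also conflict).

FIRST sets of the non-terminals at (or reachable through a nullable prefix from) the front of some alternative:
  FIRST(Y) = { 'y' }

Productions for S:
  S → ( y y: FIRST = { '(' }
  S → Y S T: FIRST = { 'y' }
  S → ,: FIRST = { ',' }
Y, T have only one production, so no FIRST/FIRST conflict is possible there.

All alternatives of each non-terminal have pairwise disjoint FIRST sets.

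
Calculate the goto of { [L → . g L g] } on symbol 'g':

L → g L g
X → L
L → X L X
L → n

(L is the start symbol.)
GOTO(I, 'g') = CLOSURE({ [A → αX.β] : [A → α.Xβ] ∈ I, X = 'g' })

Items with dot before 'g', with the dot advanced:
  [L → . g L g] → [L → g . L g]
Closure of the advanced items:
  [L → g . L g] has the dot before L: add [L → . g L g], [L → . X L X], [L → . n]
  [L → . X L X] has the dot before X: add [X → . L]

GOTO = { [L → . X L X], [L → . g L g], [L → . n], [L → g . L g], [X → . L] }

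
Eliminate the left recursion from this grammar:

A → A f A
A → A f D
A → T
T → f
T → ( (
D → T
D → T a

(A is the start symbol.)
A is directly left-recursive. The standard transformation for
  A → A α₁ | ... | A α_m | β₁ | ... | β_n
is
  A  → β₁ A' | ... | β_n A'
  A' → α₁ A' | ... | α_m A' | ε

A → T becomes A → T A'
A → A f A becomes A' → f A A'
A → A f D becomes A' → f D A'
Add A' → ε

Productions for other non-terminals are unchanged:
  T → f
  T → ( (
  D → T
  D → T a

Resulting grammar:
A → T A'
A' → f A A'
A' → f D A'
A' → ε
T → f
T → ( (
D → T
D → T a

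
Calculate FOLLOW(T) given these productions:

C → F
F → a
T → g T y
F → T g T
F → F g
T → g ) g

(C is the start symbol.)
To compute FOLLOW(T), find every occurrence of T on a right-hand side N → α T β: add FIRST(β) \ {ε}, and if β is empty or nullable also add FOLLOW(N). Iterate to a fixed point.

In T → g T y: T is followed by y, add FIRST(y) \ {ε} = { 'y' }
In F → T g T: T is followed by g T, add FIRST(g T) \ {ε} = { 'g' }
In F → T g T: T is at the end, add FOLLOW(F)

The FOLLOW sets referred to above (computed the same way, to a fixed point):
  FOLLOW(F) = { $, 'g' }

Taking the union: FOLLOW(T) = { $, 'g', 'y' }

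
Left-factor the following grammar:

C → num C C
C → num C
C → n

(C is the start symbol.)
Left-factoring transforms A → αβ₁ | αβ₂ into A → αA' and A' → β₁ | β₂
(α is the longest common prefix among the alternatives). Repeat until
no nonterminal has two alternatives with a common prefix.

Round 1: C has alternatives sharing prefix 'num C'. Introduce C': C → num C C'
  Add: C' → C
  Add: C' → ε

No remaining common prefixes — done.

Resulting grammar:
C → num C C'
C' → C
C' → ε
C → n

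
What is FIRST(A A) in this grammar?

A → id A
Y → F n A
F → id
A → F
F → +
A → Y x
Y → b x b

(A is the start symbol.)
{ '+', 'b', 'id' }

FIRST sets of the non-terminals involved (from the grammar, by fixed-point iteration):
  FIRST(A) = { '+', 'b', 'id' }

To compute FIRST(A A), process the symbols left to right:
Symbol A is a non-terminal. Add FIRST(A) \ {ε} = { '+', 'b', 'id' }
A is not nullable (ε ∉ FIRST(A)), so stop here.
FIRST(A A) = { '+', 'b', 'id' }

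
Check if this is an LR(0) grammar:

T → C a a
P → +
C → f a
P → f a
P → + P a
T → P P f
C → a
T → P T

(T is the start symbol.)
Augment with T' → T and build the canonical LR(0) collection (I0 = CLOSURE({[T' → . T]}), then GOTO on every symbol after a dot until no new states appear). It has 17 states:
  I0: { [C → . a], [C → . f a], [P → . + P a], [P → . +], [P → . f a], [T → . C a a], [T → . P P f], [T → . P T], [T' → . T] }  — shift
  I1: { [P → + . P a], [P → + .], [P → . + P a], [P → . +], [P → . f a] }  — shift, reduce
  I2: { [T → C . a a] }  — shift
  I3: { [C → . a], [C → . f a], [P → . + P a], [P → . +], [P → . f a], [T → . C a a], [T → . P P f], [T → . P T], [T → P . P f], [T → P . T] }  — shift
  I4: { [T' → T .] }  — accept
  I5: { [C → a .] }  — reduce
  I6: { [C → f . a], [P → f . a] }  — shift
  I7: { [C → f a .], [P → f a .] }  — 2 reduces
  I8: { [C → . a], [C → . f a], [P → . + P a], [P → . +], [P → . f a], [T → . C a a], [T → . P P f], [T → . P T], [T → P . P f], [T → P . T], [T → P P . f] }  — shift
  I9: { [T → P T .] }  — reduce
  I10: { [C → f . a], [P → f . a], [T → P P f .] }  — shift, reduce
  I11: { [T → C a . a] }  — shift
  I12: { [T → C a a .] }  — reduce
  I13: { [P → + P . a] }  — shift
  I14: { [P → f . a] }  — shift
  I15: { [P → f a .] }  — reduce
  I16: { [P → + P a .] }  — reduce

Conflict in state I1:
  Shift-reduce conflict between [P → + .] and [P → . +]
So the grammar is NOT LR(0).

Answer: No. Shift-reduce conflict between [P → + .] and [P → . +]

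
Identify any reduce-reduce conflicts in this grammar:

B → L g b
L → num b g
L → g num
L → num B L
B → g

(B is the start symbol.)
A reduce-reduce conflict occurs when an LR(0) state has two complete items [A → α .] and [B → β .] — both call for a reduction, and with no lookahead the parser cannot choose between them.

Augment with B' → B and build the canonical LR(0) collection (I0 = CLOSURE({[B' → . B]}), then GOTO on every symbol after a dot until no new states appear). It has 13 states:
  I0: { [B → . L g b], [B → . g], [B' → . B], [L → . g num], [L → . num B L], [L → . num b g] }  — shift
  I1: { [B' → B .] }  — accept
  I2: { [B → L . g b] }  — shift
  I3: { [B → g .], [L → g . num] }  — shift, reduce
  I4: { [B → . L g b], [B → . g], [L → . g num], [L → . num B L], [L → . num b g], [L → num . B L], [L → num . b g] }  — shift
  I5: { [L → . g num], [L → . num B L], [L → . num b g], [L → num B . L] }  — shift
  I6: { [L → num b . g] }  — shift
  I7: { [L → num b g .] }  — reduce
  I8: { [L → num B L .] }  — reduce
  I9: { [L → g . num] }  — shift
  I10: { [L → g num .] }  — reduce
  I11: { [B → L g . b] }  — shift
  I12: { [B → L g b .] }  — reduce

No state contains more than one complete item.

Answer: No reduce-reduce conflicts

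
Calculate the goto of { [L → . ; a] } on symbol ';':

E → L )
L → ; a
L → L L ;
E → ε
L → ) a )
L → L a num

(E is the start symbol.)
{ [L → ; . a] }

GOTO(I, ';') = CLOSURE({ [A → αX.β] : [A → α.Xβ] ∈ I, X = ';' })

Items with dot before ';', with the dot advanced:
  [L → . ; a] → [L → ; . a]
Closure adds nothing (no advanced item has the dot before a non-terminal).

GOTO = { [L → ; . a] }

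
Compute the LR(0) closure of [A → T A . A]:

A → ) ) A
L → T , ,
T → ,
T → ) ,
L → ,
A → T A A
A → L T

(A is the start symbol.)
{ [A → . ) ) A], [A → . L T], [A → . T A A], [A → T A . A], [L → . ,], [L → . T , ,], [T → . ) ,], [T → . ,] }

To compute CLOSURE, for each item [A → α.Bβ] where B is a non-terminal, add [B → .γ] for all productions B → γ; repeat for the newly added items until nothing changes.

Start with: [A → T A . A]
  [A → T A . A] has the dot before A: add [A → . ) ) A], [A → . T A A], [A → . L T]
  [A → . T A A] has the dot before T: add [T → . ,], [T → . ) ,]
  [A → . L T] has the dot before L: add [L → . T , ,], [L → . ,]
No further items can be added.

CLOSURE = { [A → . ) ) A], [A → . L T], [A → . T A A], [A → T A . A], [L → . ,], [L → . T , ,], [T → . ) ,], [T → . ,] }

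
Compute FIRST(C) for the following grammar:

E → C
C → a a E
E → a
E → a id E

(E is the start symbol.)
To compute FIRST(C), examine every production with C on the left-hand side, reading each right-hand side left to right until a non-nullable symbol is reached.

From C → a a E:
  - a is a terminal: add 'a' and stop

Collecting: FIRST(C) = { 'a' }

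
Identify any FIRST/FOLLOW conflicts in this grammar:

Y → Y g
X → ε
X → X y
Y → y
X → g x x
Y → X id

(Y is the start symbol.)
Yes. X → X y with FOLLOW(X) on { 'y' }

Nullable non-terminals: X.
FIRST sets used below: FIRST(X) = { 'g', 'y', ε }

X: nullable alternative(s) X → ε; FOLLOW(X) = { 'id', 'y' }
  X → ε: FIRST \ {ε} = { } — this is the only nullable alternative, skip
  X → X y: FIRST \ {ε} = { 'g', 'y' } — overlaps FOLLOW(X) on { 'y' }: CONFLICT
  X → g x x: FIRST \ {ε} = { 'g' } — disjoint from FOLLOW(X)

Y has no nullable alternative, so no FIRST/FOLLOW check is needed there.

So the grammar has 1 FIRST/FOLLOW conflict (marked CONFLICT above).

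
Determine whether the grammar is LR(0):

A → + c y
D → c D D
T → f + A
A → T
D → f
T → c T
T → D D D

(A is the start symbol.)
A grammar is LR(0) if no state in the canonical LR(0) collection has:
  - both a shift item (dot before a terminal) and a complete item (shift-reduce conflict), or
  - two or more complete items (reduce-reduce conflict; the accept item [A' → A .] counts as a complete item here).

Augment with A' → A and build the canonical LR(0) collection (I0 = CLOSURE({[A' → . A]}), then GOTO on every symbol after a dot until no new states appear). It has 20 states:
  I0: { [A → . + c y], [A → . T], [A' → . A], [D → . c D D], [D → . f], [T → . D D D], [T → . c T], [T → . f + A] }  — shift
  I1: { [A → + . c y] }  — shift
  I2: { [A' → A .] }  — accept
  I3: { [D → . c D D], [D → . f], [T → D . D D] }  — shift
  I4: { [A → T .] }  — reduce
  I5: { [D → . c D D], [D → . f], [D → c . D D], [T → . D D D], [T → . c T], [T → . f + A], [T → c . T] }  — shift
  I6: { [D → f .], [T → f . + A] }  — shift, reduce
  I7: { [A → . + c y], [A → . T], [D → . c D D], [D → . f], [T → . D D D], [T → . c T], [T → . f + A], [T → f + . A] }  — shift
  I8: { [T → f + A .] }  — reduce
  I9: { [D → . c D D], [D → . f], [D → c D . D], [T → D . D D] }  — shift
  I10: { [T → c T .] }  — reduce
  I11: { [D → . c D D], [D → . f], [D → c D D .], [T → D D . D] }  — shift, reduce
  I12: { [D → . c D D], [D → . f], [D → c . D D] }  — shift
  I13: { [D → f .] }  — reduce
  I14: { [D → . c D D], [D → . f], [D → c D . D] }  — shift
  I15: { [D → c D D .] }  — reduce
  I16: { [T → D D D .] }  — reduce
  I17: { [D → . c D D], [D → . f], [T → D D . D] }  — shift
  I18: { [A → + c . y] }  — shift
  I19: { [A → + c y .] }  — reduce

Conflict in state I6:
  Shift-reduce conflict between [D → f .] and [T → f . + A]
So the grammar is NOT LR(0).

Answer: No. Shift-reduce conflict between [D → f .] and [T → f . + A]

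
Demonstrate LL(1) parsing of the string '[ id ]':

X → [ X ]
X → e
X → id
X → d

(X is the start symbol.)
Stack is shown with the top on the left.

Stack    Input     Action
-------------------------
X $      [ id ] $  output X → [ X ]
[ X ] $  [ id ] $  match '['
X ] $    id ] $    output X → id
id ] $   id ] $    match 'id'
] $      ] $       match ']'
$        $         accept

The string is accepted.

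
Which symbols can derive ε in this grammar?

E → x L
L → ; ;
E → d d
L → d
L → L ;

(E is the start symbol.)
A non-terminal is nullable if it can derive ε (the empty string): either it has an ε-production, or it has a production whose right-hand side consists entirely of nullable non-terminals.

There are no ε-productions, so no non-terminal can derive ε.
No non-terminals are nullable.

Answer: None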